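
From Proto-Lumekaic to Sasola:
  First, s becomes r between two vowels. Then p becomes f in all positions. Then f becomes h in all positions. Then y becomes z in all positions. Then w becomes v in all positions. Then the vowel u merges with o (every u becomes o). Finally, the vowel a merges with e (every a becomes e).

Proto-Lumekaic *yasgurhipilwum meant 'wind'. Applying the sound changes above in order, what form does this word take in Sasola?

Sasola: start from *yasgurhipilwum.
  rule 1: no change — yasgurhipilwum
  rule 2 (unconditioned shift): yasgurhipilwum → yasgurhifilwum
  rule 3 (unconditioned shift): yasgurhifilwum → yasgurhihilwum
  rule 4 (unconditioned shift): yasgurhihilwum → zasgurhihilwum
  rule 5 (unconditioned shift): zasgurhihilwum → zasgurhihilvum
  rule 6 (vowel merger): zasgurhihilvum → zasgorhihilvom
  rule 7 (vowel merger): zasgorhihilvom → zesgorhihilvom
  ⇒ Sasola zesgorhihilvom

zesgorhihilvom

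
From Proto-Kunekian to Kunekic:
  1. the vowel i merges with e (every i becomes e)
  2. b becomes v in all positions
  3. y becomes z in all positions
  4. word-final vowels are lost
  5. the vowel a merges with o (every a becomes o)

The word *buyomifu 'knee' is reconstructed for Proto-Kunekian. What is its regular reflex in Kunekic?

Kunekic: *buyomifu
  buyomifu → buyomefu   [vowel merger]
  buyomefu → vuyomefu   [unconditioned shift]
  vuyomefu → vuzomefu   [unconditioned shift]
  vuzomefu → vuzomef   [apocope]
  vuzomef (rule 5 does not apply)
  giving Kunekic vuzomef.

vuzomef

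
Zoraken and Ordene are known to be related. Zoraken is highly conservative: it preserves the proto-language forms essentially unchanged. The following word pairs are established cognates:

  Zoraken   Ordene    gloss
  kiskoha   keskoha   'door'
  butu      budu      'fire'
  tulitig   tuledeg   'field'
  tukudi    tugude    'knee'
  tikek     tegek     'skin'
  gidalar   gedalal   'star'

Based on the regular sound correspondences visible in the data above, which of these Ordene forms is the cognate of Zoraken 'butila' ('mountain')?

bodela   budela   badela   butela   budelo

budela

tulitig ~ tuledeg — Zoraken t corresponds to Ordene d between vowels (before a front vowel).
kiskoha ~ keskoha, tulitig ~ tuledeg — Zoraken i corresponds to Ordene e after a consonant, before a consonant other than r, m, n, p, b, f, v.
Applying these to Zoraken 'butila':
  butila → budila   (t→d between vowels (before a front vowel))
  budila → budela   (i→e after a consonant, before a consonant other than r, m, n, p, b, f, v)
So the Ordene cognate is 'budela'.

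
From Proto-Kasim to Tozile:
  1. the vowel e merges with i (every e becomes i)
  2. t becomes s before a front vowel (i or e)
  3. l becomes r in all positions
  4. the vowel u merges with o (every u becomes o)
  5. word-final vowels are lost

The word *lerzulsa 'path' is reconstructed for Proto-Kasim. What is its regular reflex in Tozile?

rirzors

Tozile: start from *lerzulsa.
  rule 1 (vowel merger): lerzulsa → lirzulsa
  rule 2: no change — lirzulsa
  rule 3 (unconditioned shift): lirzulsa → rirzursa
  rule 4 (vowel merger): rirzursa → rirzorsa
  rule 5 (apocope): rirzorsa → rirzors
  ⇒ Tozile rirzors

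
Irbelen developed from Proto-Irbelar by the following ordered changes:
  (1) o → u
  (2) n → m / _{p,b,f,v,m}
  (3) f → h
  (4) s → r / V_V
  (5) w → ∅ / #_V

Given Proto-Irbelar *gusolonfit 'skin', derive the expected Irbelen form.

Irbelen: start from *gusolonfit.
  rule 1 (vowel merger): gusolonfit → gusulunfit
  rule 2 (nasal place assimilation): gusulunfit → gusulumfit
  rule 3 (unconditioned shift): gusulumfit → gusulumhit
  rule 4 (rhotacism): gusulumhit → gurulumhit
  rule 5: no change — gurulumhit
  ⇒ Irbelen gurulumhit

gurulumhit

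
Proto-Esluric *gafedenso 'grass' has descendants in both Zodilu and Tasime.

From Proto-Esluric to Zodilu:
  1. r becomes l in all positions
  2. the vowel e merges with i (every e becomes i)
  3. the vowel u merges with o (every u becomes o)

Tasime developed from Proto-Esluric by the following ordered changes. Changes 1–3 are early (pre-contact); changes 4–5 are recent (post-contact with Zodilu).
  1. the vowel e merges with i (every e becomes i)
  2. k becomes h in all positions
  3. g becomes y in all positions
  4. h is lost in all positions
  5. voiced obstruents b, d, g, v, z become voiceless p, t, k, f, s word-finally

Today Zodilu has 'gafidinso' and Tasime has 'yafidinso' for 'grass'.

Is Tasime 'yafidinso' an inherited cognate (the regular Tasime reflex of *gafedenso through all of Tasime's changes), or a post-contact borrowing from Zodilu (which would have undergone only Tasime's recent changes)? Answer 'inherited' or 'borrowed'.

inherited

If inherited, *gafedenso would pass through all of Tasime's changes:
Tasime: *gafedenso
  gafedenso → gafidinso   [vowel merger]
  gafidinso (rule 2 does not apply)
  gafidinso → yafidinso   [unconditioned shift]
  yafidinso (rule 4 does not apply)
  yafidinso (rule 5 does not apply)
  giving Tasime yafidinso.
If borrowed from Zodilu 'gafidinso' after the early changes, it would undergo only the recent ones:
  rule 4 (h-loss): no change (gafidinso)
  rule 5 (final devoicing): no change (gafidinso)
  ⇒ as a loan: gafidinso
Tasime 'yafidinso' matches the inherited outcome exactly, so it is an inherited cognate, not a loan.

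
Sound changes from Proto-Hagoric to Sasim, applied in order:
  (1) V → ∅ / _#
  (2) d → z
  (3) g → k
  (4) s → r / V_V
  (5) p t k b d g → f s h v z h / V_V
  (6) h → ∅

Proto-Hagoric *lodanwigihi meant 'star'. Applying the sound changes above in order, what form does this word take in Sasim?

lozanwii

Sasim: start from *lodanwigihi.
  rule 1 (apocope): lodanwigihi → lodanwigih
  rule 2 (unconditioned shift): lodanwigih → lozanwigih
  rule 3 (unconditioned shift): lozanwigih → lozanwikih
  rule 4: no change — lozanwikih
  rule 5 (intervocalic lenition): lozanwikih → lozanwihih
  rule 6 (h-loss): lozanwihih → lozanwii
  ⇒ Sasim lozanwii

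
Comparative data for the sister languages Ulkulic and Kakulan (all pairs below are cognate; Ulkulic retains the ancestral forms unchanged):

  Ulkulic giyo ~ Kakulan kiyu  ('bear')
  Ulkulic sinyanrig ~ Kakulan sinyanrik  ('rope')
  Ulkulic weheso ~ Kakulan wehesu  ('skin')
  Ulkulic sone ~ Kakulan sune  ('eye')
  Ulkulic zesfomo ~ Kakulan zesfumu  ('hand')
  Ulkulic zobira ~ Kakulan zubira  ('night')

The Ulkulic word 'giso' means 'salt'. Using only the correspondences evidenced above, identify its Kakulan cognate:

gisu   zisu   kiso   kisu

giyo ~ kiyu — Ulkulic g corresponds to Kakulan k word-initially before a front vowel.
giyo ~ kiyu, weheso ~ wehesu — Ulkulic o corresponds to Kakulan u word-finally.
Applying these to Ulkulic 'giso':
  giso → kiso   (g→k word-initially before a front vowel)
  kiso → kisu   (o→u word-finally)
So the Kakulan cognate is 'kisu'.

kisu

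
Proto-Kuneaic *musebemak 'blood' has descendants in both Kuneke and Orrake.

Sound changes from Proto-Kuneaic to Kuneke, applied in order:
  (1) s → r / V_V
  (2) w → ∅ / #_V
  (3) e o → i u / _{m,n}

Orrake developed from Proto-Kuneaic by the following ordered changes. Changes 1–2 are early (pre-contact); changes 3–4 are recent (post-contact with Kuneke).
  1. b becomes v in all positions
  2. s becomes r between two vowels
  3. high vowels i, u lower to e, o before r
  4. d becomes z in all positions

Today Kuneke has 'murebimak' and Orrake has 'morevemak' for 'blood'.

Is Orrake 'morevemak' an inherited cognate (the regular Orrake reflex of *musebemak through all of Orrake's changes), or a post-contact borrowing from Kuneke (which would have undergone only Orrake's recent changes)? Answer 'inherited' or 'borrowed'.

If inherited, *musebemak would pass through all of Orrake's changes:
Orrake: *musebemak
  musebemak → musevemak   [unconditioned shift]
  musevemak → murevemak   [rhotacism]
  murevemak → morevemak   [pre-rhotic lowering]
  morevemak (rule 4 does not apply)
  giving Orrake morevemak.
If borrowed from Kuneke 'murebimak' after the early changes, it would undergo only the recent ones:
  rule 3 (pre-rhotic lowering): murebimak → morebimak
  rule 4 (unconditioned shift): no change (morebimak)
  ⇒ as a loan: morebimak
Orrake 'morevemak' matches the inherited outcome exactly, so it is an inherited cognate, not a loan.

inherited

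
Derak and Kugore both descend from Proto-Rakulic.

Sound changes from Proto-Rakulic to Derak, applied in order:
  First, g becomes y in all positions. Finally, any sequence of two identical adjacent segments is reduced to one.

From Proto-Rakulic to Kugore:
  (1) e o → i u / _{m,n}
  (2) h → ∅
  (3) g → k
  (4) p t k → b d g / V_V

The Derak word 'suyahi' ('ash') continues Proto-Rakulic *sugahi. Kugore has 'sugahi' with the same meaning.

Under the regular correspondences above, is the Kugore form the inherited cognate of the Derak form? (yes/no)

no

Derive the expected Kugore reflex of *sugahi:
Kugore: *sugahi
  sugahi (rule 1 does not apply)
  sugahi → sugai   [h-loss]
  sugai → sukai   [unconditioned shift]
  sukai → sugai   [intervocalic voicing]
  giving Kugore sugai.
The regular Kugore reflex would be 'sugai', but the attested form is 'sugahi'. The correspondence is irregular, so they are not cognates (the Kugore form has a different source).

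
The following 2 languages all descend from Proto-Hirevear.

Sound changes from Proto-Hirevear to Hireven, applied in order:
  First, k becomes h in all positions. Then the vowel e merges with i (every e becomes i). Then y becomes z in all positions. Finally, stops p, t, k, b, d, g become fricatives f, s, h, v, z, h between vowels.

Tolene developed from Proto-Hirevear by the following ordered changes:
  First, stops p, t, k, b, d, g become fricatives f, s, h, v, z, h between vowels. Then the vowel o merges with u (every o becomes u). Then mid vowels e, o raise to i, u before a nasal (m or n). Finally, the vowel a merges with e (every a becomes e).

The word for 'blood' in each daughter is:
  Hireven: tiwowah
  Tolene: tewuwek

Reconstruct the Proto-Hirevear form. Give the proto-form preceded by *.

Position 2: Hireven has i, Tolene has e. Taking the neighbouring segments as reconstructed: Hireven i could go back to *e or *i; Tolene e could go back to *a or *e — the one source consistent with every daughter is *e.
Position 6: Hireven has a, Tolene has e. Hireven preserves a here (none of its changes turn any other segment into a), so the proto-segment is *a.
Continuing position by position gives *tewowak; check it forward:
Hireven: start from *tewowak.
  rule 1 (unconditioned shift): tewowak → tewowah
  rule 2 (vowel merger): tewowah → tiwowah
  rule 3: no change — tiwowah
  rule 4: no change — tiwowah
  ⇒ Hireven tiwowah
Tolene: start from *tewowak.
  rule 1: no change — tewowak
  rule 2 (vowel merger): tewowak → tewuwak
  rule 3: no change — tewuwak
  rule 4 (vowel merger): tewuwak → tewuwek
  ⇒ Tolene tewuwek
Only *tewowak yields all of Hireven tiwowah, Tolene tewuwek.

*tewowak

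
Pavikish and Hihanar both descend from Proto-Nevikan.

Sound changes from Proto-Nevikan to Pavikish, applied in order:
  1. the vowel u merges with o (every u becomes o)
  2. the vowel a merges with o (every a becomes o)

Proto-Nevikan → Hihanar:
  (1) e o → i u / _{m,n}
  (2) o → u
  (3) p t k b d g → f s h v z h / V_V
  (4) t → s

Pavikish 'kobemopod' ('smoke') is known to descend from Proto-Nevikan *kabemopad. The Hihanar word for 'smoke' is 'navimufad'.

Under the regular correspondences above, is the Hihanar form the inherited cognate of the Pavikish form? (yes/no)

Derive the expected Hihanar reflex of *kabemopad:
Hihanar: start from *kabemopad.
  rule 1 (pre-nasal raising): kabemopad → kabimopad
  rule 2 (vowel merger): kabimopad → kabimupad
  rule 3 (intervocalic lenition): kabimupad → kavimufad
  rule 4: no change — kavimufad
  ⇒ Hihanar kavimufad
The regular Hihanar reflex would be 'kavimufad', but the attested form is 'navimufad'. The correspondence is irregular, so they are not cognates (the Hihanar form has a different source).

no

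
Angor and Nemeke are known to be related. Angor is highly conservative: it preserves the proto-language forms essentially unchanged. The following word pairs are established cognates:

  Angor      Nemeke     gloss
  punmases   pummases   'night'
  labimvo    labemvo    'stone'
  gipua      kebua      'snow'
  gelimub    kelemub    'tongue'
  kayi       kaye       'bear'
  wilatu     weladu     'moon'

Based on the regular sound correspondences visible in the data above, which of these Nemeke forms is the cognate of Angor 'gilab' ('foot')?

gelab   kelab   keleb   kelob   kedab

kelab

gipua ~ kebua — Angor g corresponds to Nemeke k word-initially before a front vowel.
wilatu ~ weladu — Angor i corresponds to Nemeke e after a consonant, before a consonant other than r, m, n, p, b, f, v.
Applying these to Angor 'gilab':
  gilab → kilab   (g→k word-initially before a front vowel)
  kilab → kelab   (i→e after a consonant, before a consonant other than r, m, n, p, b, f, v)
So the Nemeke cognate is 'kelab'.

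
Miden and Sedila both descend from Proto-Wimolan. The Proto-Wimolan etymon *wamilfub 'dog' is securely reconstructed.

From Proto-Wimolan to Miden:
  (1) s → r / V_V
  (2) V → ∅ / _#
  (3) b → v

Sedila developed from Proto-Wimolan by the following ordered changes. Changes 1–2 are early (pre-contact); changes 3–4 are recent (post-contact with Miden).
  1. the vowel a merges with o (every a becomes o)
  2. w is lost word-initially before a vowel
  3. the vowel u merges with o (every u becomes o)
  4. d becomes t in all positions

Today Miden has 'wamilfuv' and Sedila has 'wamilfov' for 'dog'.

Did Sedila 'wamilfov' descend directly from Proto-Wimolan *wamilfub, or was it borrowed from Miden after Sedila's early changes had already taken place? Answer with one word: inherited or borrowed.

If inherited, *wamilfub would pass through all of Sedila's changes:
Sedila: start from *wamilfub.
  rule 1 (vowel merger): wamilfub → womilfub
  rule 2 (glide loss): womilfub → omilfub
  rule 3 (vowel merger): omilfub → omilfob
  rule 4: no change — omilfob
  ⇒ Sedila omilfob
If borrowed from Miden 'wamilfuv' after the early changes, it would undergo only the recent ones:
  rule 3 (vowel merger): wamilfuv → wamilfov
  rule 4 (unconditioned shift): no change (wamilfov)
  ⇒ as a loan: wamilfov
Sedila 'wamilfov' matches the loan outcome 'wamilfov', not the inherited 'omilfob' — it skipped the early Sedila changes, so it was borrowed from Miden.

borrowed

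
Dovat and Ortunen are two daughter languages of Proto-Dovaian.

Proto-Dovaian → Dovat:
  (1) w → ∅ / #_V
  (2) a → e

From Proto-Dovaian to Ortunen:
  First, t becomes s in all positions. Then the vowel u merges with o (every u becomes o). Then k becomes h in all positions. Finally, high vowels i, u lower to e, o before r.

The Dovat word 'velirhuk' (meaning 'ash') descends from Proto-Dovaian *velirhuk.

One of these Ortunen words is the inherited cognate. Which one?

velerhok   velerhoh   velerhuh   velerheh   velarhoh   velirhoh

Ortunen: start from *velirhuk.
  rule 1: no change — velirhuk
  rule 2 (vowel merger): velirhuk → velirhok
  rule 3 (unconditioned shift): velirhok → velirhoh
  rule 4 (pre-rhotic lowering): velirhoh → velerhoh
  ⇒ Ortunen velerhoh
The other candidates each miss or misapply at least one Ortunen change.

velerhoh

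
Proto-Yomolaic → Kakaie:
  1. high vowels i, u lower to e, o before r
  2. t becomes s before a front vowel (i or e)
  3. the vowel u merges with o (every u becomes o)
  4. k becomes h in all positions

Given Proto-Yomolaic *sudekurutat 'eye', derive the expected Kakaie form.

Kakaie: *sudekurutat > sudekorutat > sodekorotat > sodehorotat  (by pre-rhotic lowering, vowel merger, unconditioned shift)

sodehorotat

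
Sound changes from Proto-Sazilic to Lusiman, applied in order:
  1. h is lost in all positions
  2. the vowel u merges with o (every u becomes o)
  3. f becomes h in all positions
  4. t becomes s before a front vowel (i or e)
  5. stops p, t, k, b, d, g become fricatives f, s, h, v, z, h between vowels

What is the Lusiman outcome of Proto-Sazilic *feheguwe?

heehowe

Lusiman: *feheguwe > feeguwe > feegowe > heegowe > heehowe  (by h-loss, vowel merger, unconditioned shift, intervocalic lenition)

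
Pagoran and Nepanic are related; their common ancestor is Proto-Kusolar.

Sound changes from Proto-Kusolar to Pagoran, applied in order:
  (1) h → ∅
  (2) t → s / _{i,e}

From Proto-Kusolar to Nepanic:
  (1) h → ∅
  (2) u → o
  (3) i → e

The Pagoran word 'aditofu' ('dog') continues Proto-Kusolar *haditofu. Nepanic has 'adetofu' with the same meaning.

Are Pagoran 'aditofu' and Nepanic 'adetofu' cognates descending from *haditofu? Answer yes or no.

no

Derive the expected Nepanic reflex of *haditofu:
Nepanic: *haditofu
  haditofu → aditofu   [h-loss]
  aditofu → aditofo   [vowel merger]
  aditofo → adetofo   [vowel merger]
  giving Nepanic adetofo.
The regular Nepanic reflex would be 'adetofo', but the attested form is 'adetofu'. The correspondence is irregular, so they are not cognates (the Nepanic form has a different source).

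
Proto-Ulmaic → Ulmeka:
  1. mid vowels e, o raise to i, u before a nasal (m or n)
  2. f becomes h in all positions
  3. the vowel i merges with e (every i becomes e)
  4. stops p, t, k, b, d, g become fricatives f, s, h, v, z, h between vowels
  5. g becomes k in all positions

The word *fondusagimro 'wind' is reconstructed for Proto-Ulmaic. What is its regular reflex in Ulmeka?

Ulmeka: start from *fondusagimro.
  rule 1 (pre-nasal raising): fondusagimro → fundusagimro
  rule 2 (unconditioned shift): fundusagimro → hundusagimro
  rule 3 (vowel merger): hundusagimro → hundusagemro
  rule 4 (intervocalic lenition): hundusagemro → hundusahemro
  rule 5: no change — hundusahemro
  ⇒ Ulmeka hundusahemro

hundusahemro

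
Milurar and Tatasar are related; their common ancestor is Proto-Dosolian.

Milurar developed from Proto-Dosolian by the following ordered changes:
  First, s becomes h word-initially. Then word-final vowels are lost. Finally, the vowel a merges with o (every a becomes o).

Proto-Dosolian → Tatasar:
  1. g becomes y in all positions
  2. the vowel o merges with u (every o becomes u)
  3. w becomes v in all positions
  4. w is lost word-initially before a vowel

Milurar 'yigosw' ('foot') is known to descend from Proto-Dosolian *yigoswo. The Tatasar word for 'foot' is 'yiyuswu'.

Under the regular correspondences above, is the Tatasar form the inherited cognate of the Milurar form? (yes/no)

no

Derive the expected Tatasar reflex of *yigoswo:
Tatasar: *yigoswo > yiyoswo > yiyuswu > yiyusvu  (by unconditioned shift, vowel merger, unconditioned shift)
The regular Tatasar reflex would be 'yiyusvu', but the attested form is 'yiyuswu'. The correspondence is irregular, so they are not cognates (the Tatasar form has a different source).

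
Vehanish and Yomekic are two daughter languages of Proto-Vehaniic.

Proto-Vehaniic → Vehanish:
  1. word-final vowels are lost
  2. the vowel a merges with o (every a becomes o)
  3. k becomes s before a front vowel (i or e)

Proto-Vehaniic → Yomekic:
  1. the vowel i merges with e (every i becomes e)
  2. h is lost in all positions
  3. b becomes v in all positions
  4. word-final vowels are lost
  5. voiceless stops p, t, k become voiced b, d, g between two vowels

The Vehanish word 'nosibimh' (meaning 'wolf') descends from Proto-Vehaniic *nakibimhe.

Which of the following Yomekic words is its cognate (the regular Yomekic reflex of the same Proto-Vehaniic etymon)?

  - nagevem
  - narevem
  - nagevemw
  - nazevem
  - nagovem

nagevem

Yomekic: start from *nakibimhe.
  rule 1 (vowel merger): nakibimhe → nakebemhe
  rule 2 (h-loss): nakebemhe → nakebeme
  rule 3 (unconditioned shift): nakebeme → nakeveme
  rule 4 (apocope): nakeveme → nakevem
  rule 5 (intervocalic voicing): nakevem → nagevem
  ⇒ Yomekic nagevem
Only 'nagevem' matches the regular Yomekic development of *nakibimhe.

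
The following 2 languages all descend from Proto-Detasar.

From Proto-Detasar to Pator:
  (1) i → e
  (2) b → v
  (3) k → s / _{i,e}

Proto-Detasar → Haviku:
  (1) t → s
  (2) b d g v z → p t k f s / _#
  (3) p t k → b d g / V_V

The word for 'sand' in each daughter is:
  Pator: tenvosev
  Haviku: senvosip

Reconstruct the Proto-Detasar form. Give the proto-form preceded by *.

*tenvosib

Position 1: Pator has t, Haviku has s. Pator preserves t here (none of its changes turn any other segment into t), so the proto-segment is *t.
Position 7: Pator has e, Haviku has i. Haviku preserves i here (none of its changes turn any other segment into i), so the proto-segment is *i.
This points to *tenvosib. Verify forward in each daughter:
Pator: *tenvosib > tenvoseb > tenvosev  (by vowel merger, unconditioned shift)
Haviku: *tenvosib
  tenvosib → senvosib   [unconditioned shift]
  senvosib → senvosip   [final devoicing]
  senvosip (rule 3 does not apply)
  giving Haviku senvosip.
Only *tenvosib yields all of Pator tenvosev, Haviku senvosip.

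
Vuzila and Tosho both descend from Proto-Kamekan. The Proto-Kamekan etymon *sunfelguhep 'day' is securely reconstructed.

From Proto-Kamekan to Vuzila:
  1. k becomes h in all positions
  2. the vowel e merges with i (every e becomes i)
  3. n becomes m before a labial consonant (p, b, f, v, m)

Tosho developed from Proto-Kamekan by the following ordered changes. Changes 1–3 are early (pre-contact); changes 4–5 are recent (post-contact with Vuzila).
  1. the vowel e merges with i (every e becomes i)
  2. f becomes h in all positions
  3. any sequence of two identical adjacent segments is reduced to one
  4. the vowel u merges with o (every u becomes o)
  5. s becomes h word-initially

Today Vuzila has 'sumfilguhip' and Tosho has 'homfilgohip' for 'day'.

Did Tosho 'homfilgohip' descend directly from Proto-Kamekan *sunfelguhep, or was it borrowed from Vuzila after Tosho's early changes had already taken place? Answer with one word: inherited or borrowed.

borrowed

If inherited, *sunfelguhep would pass through all of Tosho's changes:
Tosho: *sunfelguhep > sunfilguhip > sunhilguhip > sonhilgohip > honhilgohip  (by vowel merger, unconditioned shift, vowel merger, debuccalisation)
If borrowed from Vuzila 'sumfilguhip' after the early changes, it would undergo only the recent ones:
  rule 4 (vowel merger): sumfilguhip → somfilgohip
  rule 5 (debuccalisation): somfilgohip → homfilgohip
  ⇒ as a loan: homfilgohip
Tosho 'homfilgohip' matches the loan outcome 'homfilgohip', not the inherited 'honhilgohip' — it skipped the early Tosho changes, so it was borrowed from Vuzila.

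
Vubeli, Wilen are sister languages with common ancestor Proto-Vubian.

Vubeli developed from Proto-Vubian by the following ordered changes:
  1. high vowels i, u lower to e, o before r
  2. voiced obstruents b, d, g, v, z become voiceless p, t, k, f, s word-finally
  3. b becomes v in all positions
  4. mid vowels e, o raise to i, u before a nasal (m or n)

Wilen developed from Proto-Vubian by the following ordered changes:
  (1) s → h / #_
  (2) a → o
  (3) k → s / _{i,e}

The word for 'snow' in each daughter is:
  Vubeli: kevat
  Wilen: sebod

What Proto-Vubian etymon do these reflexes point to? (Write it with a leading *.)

Position 5: Vubeli has t, Wilen has d. Wilen preserves d here (none of its changes turn any other segment into d), so the proto-segment is *d.
Position 3: Vubeli has v, Wilen has b. Wilen preserves b here (none of its changes turn any other segment into b), so the proto-segment is *b.
Position 1: Vubeli has k, Wilen has s. Taking the neighbouring segments as reconstructed: Vubeli k can only go back to *k; Wilen s can only go back to *k — the one source consistent with every daughter is *k.
Continuing position by position gives *kebad; check it forward:
Vubeli: *kebad
  kebad (rule 1 does not apply)
  kebad → kebat   [final devoicing]
  kebat → kevat   [unconditioned shift]
  kevat (rule 4 does not apply)
  giving Vubeli kevat.
Wilen: *kebad > kebod > sebod  (by vowel merger, palatalisation)
No other proto-form is consistent with every reflex, so the reconstruction is *kebad.

*kebad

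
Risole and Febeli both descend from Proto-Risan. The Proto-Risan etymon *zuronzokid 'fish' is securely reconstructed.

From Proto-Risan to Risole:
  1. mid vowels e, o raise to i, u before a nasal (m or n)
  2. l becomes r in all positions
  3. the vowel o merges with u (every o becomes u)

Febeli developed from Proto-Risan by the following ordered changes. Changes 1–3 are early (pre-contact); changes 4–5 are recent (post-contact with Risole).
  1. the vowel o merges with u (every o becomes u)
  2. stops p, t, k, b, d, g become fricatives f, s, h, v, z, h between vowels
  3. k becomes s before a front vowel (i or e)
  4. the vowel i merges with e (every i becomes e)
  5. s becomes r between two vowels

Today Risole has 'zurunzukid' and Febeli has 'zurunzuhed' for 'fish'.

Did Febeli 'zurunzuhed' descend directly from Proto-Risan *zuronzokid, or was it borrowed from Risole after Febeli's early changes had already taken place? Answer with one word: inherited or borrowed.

inherited

If inherited, *zuronzokid would pass through all of Febeli's changes:
Febeli: *zuronzokid
  zuronzokid → zurunzukid   [vowel merger]
  zurunzukid → zurunzuhid   [intervocalic lenition]
  zurunzuhid (rule 3 does not apply)
  zurunzuhid → zurunzuhed   [vowel merger]
  zurunzuhed (rule 5 does not apply)
  giving Febeli zurunzuhed.
If borrowed from Risole 'zurunzukid' after the early changes, it would undergo only the recent ones:
  rule 4 (vowel merger): zurunzukid → zurunzuked
  rule 5 (rhotacism): no change (zurunzuked)
  ⇒ as a loan: zurunzuked
Febeli 'zurunzuhed' matches the inherited outcome exactly, so it is an inherited cognate, not a loan.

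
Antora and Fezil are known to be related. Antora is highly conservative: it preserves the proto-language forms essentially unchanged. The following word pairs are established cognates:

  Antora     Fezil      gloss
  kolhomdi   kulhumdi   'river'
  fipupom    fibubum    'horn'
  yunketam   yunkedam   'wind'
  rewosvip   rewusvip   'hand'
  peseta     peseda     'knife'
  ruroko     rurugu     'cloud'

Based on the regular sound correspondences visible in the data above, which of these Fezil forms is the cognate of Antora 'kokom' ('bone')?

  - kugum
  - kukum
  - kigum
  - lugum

kugum

kolhomdi ~ kulhumdi, rewosvip ~ rewusvip — Antora o corresponds to Fezil u after a consonant, before a consonant other than r, m, n, p, b, f, v.
ruroko ~ rurugu — Antora k corresponds to Fezil g between vowels (before a back vowel).
kolhomdi ~ kulhumdi, fipupom ~ fibubum — Antora o corresponds to Fezil u after a consonant, before a nasal.
Applying these to Antora 'kokom':
  kokom → kukom   (o→u after a consonant, before a consonant other than r, m, n, p, b, f, v)
  kukom → kugom   (k→g between vowels (before a back vowel))
  kugom → kugum   (o→u after a consonant, before a nasal)
So the Fezil cognate is 'kugum'.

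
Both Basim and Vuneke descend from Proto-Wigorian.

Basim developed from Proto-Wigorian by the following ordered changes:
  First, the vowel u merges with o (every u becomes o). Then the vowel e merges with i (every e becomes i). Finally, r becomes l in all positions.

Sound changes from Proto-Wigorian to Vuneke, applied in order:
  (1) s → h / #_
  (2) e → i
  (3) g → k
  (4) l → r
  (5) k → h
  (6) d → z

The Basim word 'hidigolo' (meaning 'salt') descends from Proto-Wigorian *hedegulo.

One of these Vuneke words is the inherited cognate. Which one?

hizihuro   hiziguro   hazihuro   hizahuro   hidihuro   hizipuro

hizihuro

Vuneke: *hedegulo
  hedegulo (rule 1 does not apply)
  hedegulo → hidigulo   [vowel merger]
  hidigulo → hidikulo   [unconditioned shift]
  hidikulo → hidikuro   [unconditioned shift]
  hidikuro → hidihuro   [unconditioned shift]
  hidihuro → hizihuro   [unconditioned shift]
  giving Vuneke hizihuro.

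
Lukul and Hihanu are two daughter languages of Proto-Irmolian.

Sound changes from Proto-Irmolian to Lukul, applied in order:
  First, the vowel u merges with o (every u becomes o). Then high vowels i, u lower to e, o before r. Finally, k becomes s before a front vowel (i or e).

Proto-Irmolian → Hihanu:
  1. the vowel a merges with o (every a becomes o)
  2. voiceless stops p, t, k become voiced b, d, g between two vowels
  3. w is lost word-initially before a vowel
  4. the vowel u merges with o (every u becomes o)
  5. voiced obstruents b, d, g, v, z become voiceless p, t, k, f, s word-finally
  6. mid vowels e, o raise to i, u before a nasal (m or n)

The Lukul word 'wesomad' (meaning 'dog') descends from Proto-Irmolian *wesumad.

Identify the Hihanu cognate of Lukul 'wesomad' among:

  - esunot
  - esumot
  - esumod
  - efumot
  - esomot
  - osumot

Hihanu: start from *wesumad.
  rule 1 (vowel merger): wesumad → wesumod
  rule 2: no change — wesumod
  rule 3 (glide loss): wesumod → esumod
  rule 4 (vowel merger): esumod → esomod
  rule 5 (final devoicing): esomod → esomot
  rule 6 (pre-nasal raising): esomot → esumot
  ⇒ Hihanu esumot

esumot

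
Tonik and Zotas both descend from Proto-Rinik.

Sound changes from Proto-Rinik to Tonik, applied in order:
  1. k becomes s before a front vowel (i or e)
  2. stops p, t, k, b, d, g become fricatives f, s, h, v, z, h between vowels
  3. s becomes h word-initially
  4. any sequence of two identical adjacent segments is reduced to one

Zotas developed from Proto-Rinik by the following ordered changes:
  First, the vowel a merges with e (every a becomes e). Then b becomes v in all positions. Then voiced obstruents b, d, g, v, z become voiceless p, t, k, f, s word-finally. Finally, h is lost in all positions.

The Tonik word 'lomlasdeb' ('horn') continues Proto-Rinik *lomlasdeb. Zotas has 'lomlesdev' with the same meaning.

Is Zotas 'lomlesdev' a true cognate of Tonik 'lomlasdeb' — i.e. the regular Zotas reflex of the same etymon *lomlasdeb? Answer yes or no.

no

Derive the expected Zotas reflex of *lomlasdeb:
Zotas: start from *lomlasdeb.
  rule 1 (vowel merger): lomlasdeb → lomlesdeb
  rule 2 (unconditioned shift): lomlesdeb → lomlesdev
  rule 3 (final devoicing): lomlesdev → lomlesdef
  rule 4: no change — lomlesdef
  ⇒ Zotas lomlesdef
The regular Zotas reflex would be 'lomlesdef', but the attested form is 'lomlesdev'. The correspondence is irregular, so they are not cognates (the Zotas form has a different source).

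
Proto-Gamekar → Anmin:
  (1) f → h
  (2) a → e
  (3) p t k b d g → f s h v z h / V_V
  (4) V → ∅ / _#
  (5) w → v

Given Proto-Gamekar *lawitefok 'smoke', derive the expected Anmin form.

Anmin: *lawitefok
  lawitefok → lawitehok   [unconditioned shift]
  lawitehok → lewitehok   [vowel merger]
  lewitehok → lewisehok   [intervocalic lenition]
  lewisehok (rule 4 does not apply)
  lewisehok → levisehok   [unconditioned shift]
  giving Anmin levisehok.

levisehok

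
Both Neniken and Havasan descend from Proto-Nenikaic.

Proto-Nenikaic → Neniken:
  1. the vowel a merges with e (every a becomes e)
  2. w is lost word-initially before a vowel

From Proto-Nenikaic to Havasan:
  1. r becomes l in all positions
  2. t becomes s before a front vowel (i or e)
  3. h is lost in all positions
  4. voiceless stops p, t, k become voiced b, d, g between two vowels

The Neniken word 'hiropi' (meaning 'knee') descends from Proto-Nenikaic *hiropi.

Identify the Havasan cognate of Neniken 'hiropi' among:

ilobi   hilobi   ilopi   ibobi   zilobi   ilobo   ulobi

ilobi

Havasan: *hiropi > hilopi > ilopi > ilobi  (by unconditioned shift, h-loss, intervocalic voicing)
The other candidates each miss or misapply at least one Havasan change.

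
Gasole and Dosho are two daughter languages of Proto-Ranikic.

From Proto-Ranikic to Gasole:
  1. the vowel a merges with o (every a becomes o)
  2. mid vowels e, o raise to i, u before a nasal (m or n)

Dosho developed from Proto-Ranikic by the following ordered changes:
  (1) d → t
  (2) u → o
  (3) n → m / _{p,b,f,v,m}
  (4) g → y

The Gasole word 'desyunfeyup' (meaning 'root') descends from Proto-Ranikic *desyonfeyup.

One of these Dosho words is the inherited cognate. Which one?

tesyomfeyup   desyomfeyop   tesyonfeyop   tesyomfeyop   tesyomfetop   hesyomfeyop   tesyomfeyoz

Dosho: start from *desyonfeyup.
  rule 1 (unconditioned shift): desyonfeyup → tesyonfeyup
  rule 2 (vowel merger): tesyonfeyup → tesyonfeyop
  rule 3 (nasal place assimilation): tesyonfeyop → tesyomfeyop
  rule 4: no change — tesyomfeyop
  ⇒ Dosho tesyomfeyop

tesyomfeyop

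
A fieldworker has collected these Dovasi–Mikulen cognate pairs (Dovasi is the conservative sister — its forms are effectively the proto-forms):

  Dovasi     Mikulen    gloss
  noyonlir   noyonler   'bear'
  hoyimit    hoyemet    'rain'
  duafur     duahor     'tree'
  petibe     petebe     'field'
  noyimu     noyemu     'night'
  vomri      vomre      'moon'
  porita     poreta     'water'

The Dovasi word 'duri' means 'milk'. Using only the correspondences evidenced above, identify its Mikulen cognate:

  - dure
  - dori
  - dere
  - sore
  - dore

dore

duafur ~ duahor — Dovasi u corresponds to Mikulen o after a consonant, before r.
vomri ~ vomre — Dovasi i corresponds to Mikulen e word-finally.
Applying these to Dovasi 'duri':
  duri → dori   (u→o after a consonant, before r)
  dori → dore   (i→e word-finally)
So the Mikulen cognate is 'dore'.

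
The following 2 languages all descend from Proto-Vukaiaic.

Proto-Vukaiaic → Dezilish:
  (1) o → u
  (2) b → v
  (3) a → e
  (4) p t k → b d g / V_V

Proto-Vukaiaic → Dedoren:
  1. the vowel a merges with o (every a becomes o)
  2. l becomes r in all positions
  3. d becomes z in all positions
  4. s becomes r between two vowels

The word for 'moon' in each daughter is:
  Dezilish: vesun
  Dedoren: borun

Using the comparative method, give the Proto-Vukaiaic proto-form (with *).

*basun

Position 2: Dezilish has e, Dedoren has o. Taking the neighbouring segments as reconstructed: Dezilish e could go back to *a or *e; Dedoren o could go back to *a or *o — the one source consistent with every daughter is *a.
Position 3: Dezilish has s, Dedoren has r. Dezilish preserves s here (none of its changes turn any other segment into s), so the proto-segment is *s.
Position 1: Dezilish has v, Dedoren has b. Dedoren preserves b here (none of its changes turn any other segment into b), so the proto-segment is *b.
This points to *basun. Verify forward in each daughter:
Dezilish: *basun
  basun (rule 1 does not apply)
  basun → vasun   [unconditioned shift]
  vasun → vesun   [vowel merger]
  vesun (rule 4 does not apply)
  giving Dezilish vesun.
Dedoren: *basun
  basun → bosun   [vowel merger]
  bosun (rule 2 does not apply)
  bosun (rule 3 does not apply)
  bosun → borun   [rhotacism]
  giving Dedoren borun.
*basun is the unique common source.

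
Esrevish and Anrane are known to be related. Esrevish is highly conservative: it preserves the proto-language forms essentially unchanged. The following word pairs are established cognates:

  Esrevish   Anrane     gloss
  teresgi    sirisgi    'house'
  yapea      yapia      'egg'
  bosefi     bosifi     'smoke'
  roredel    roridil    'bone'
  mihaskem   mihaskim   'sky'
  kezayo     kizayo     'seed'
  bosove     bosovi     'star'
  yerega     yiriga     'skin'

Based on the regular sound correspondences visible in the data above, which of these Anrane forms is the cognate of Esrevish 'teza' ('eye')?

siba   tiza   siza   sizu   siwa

siza

teresgi ~ sirisgi — Esrevish t corresponds to Anrane s word-initially before a front vowel.
teresgi ~ sirisgi, roredel ~ roridil — Esrevish e corresponds to Anrane i after a consonant, before a consonant other than r, m, n, p, b, f, v.
Applying these to Esrevish 'teza':
  teza → seza   (t→s word-initially before a front vowel)
  seza → siza   (e→i after a consonant, before a consonant other than r, m, n, p, b, f, v)
So the Anrane cognate is 'siza'.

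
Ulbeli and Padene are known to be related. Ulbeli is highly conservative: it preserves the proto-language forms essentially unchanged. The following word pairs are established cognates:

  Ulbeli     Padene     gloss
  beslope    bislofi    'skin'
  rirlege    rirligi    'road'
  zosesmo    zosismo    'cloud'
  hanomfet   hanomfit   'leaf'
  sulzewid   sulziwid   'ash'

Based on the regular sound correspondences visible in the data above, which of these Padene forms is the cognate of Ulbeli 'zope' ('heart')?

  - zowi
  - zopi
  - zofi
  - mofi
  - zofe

beslope ~ bislofi — Ulbeli p corresponds to Padene f between vowels (before a front vowel).
beslope ~ bislofi, rirlege ~ rirligi — Ulbeli e corresponds to Padene i word-finally.
Applying these to Ulbeli 'zope':
  zope → zofe   (p→f between vowels (before a front vowel))
  zofe → zofi   (e→i word-finally)
So the Padene cognate is 'zofi'.

zofi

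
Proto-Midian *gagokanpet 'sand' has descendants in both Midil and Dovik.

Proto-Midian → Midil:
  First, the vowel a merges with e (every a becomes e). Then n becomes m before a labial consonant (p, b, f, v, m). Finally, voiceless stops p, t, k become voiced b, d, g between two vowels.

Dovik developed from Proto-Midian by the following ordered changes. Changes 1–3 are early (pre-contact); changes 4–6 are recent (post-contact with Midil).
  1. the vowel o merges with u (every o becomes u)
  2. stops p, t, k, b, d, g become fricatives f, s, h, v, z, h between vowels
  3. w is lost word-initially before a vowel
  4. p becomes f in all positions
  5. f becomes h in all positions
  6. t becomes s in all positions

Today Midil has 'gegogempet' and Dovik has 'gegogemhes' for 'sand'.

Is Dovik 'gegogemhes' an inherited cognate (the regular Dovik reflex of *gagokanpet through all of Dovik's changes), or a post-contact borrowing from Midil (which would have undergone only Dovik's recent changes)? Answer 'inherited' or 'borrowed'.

If inherited, *gagokanpet would pass through all of Dovik's changes:
Dovik: *gagokanpet
  gagokanpet → gagukanpet   [vowel merger]
  gagukanpet → gahuhanpet   [intervocalic lenition]
  gahuhanpet (rule 3 does not apply)
  gahuhanpet → gahuhanfet   [unconditioned shift]
  gahuhanfet → gahuhanhet   [unconditioned shift]
  gahuhanhet → gahuhanhes   [unconditioned shift]
  giving Dovik gahuhanhes.
If borrowed from Midil 'gegogempet' after the early changes, it would undergo only the recent ones:
  rule 4 (unconditioned shift): gegogempet → gegogemfet
  rule 5 (unconditioned shift): gegogemfet → gegogemhet
  rule 6 (unconditioned shift): gegogemhet → gegogemhes
  ⇒ as a loan: gegogemhes
Dovik 'gegogemhes' matches the loan outcome 'gegogemhes', not the inherited 'gahuhanhes' — it skipped the early Dovik changes, so it was borrowed from Midil.

borrowed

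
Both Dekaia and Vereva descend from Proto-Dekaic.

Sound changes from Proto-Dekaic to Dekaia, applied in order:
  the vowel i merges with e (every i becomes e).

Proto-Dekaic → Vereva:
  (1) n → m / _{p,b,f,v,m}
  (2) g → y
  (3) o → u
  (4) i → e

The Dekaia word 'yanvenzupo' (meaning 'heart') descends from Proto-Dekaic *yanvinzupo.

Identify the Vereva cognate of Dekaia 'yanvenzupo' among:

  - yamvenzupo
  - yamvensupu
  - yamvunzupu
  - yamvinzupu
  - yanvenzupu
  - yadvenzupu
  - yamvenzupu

yamvenzupu

Vereva: *yanvinzupo > yamvinzupo > yamvinzupu > yamvenzupu  (by nasal place assimilation, vowel merger, vowel merger)
Among the options, 'yamvenzupu' alone shows every Vereva change applied in order.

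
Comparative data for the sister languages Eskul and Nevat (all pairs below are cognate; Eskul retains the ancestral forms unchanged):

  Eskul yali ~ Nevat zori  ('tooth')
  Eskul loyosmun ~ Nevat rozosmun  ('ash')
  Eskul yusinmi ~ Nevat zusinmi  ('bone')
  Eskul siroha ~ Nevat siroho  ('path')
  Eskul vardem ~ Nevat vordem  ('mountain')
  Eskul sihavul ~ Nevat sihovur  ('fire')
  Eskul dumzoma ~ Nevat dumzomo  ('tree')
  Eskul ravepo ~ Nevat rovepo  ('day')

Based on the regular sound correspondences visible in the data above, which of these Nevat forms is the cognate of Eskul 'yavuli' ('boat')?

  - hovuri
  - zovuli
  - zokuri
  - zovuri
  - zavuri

yali ~ zori — Eskul y corresponds to Nevat z word-initially before a back vowel.
sihavul ~ sihovur, ravepo ~ rovepo — Eskul a corresponds to Nevat o after a consonant, before a labial obstruent.
yali ~ zori — Eskul l corresponds to Nevat r between vowels (before a front vowel).
Applying these to Eskul 'yavuli':
  yavuli → zavuli   (y→z word-initially before a back vowel)
  zavuli → zovuli   (a→o after a consonant, before a labial obstruent)
  zovuli → zovuri   (l→r between vowels (before a front vowel))
So the Nevat cognate is 'zovuri'.

zovuri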